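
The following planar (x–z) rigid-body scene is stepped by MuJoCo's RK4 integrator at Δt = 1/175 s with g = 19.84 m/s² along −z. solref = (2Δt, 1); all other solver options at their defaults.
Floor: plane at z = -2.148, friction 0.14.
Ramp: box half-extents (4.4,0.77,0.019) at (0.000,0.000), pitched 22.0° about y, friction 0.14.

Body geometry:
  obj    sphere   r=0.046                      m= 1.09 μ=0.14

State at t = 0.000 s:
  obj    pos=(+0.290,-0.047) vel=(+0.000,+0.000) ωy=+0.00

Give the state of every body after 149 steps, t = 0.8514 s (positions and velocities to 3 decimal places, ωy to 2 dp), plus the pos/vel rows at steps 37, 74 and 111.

State at t = 0.8514 s:
  obj    pos=(+2.075,-0.768) vel=(+4.191,-1.693) ωy=+98.22

Key-timestep trajectory:
   step    t(s)  obj.x    obj.z    obj.vx   obj.vz 
     37  0.2114   +0.400  -0.092  +1.041  -0.421
     74  0.4229   +0.730  -0.225  +2.082  -0.841
    111  0.6343   +1.280  -0.447  +3.123  -1.262


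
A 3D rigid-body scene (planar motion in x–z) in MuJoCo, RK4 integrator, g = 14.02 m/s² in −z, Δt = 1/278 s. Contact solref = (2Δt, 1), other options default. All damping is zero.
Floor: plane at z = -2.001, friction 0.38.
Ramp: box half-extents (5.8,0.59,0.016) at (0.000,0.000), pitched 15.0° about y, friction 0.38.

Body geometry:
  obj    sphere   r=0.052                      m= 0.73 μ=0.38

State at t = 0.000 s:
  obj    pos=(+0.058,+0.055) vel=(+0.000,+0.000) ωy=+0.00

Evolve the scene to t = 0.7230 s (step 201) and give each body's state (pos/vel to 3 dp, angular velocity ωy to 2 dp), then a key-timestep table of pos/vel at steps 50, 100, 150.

State at t = 0.7230 s:
  obj    pos=(+0.712,-0.121) vel=(+1.810,-0.485) ωy=+36.03

Key-timestep trajectory:
   step    t(s)  obj.x    obj.z    obj.vx   obj.vz 
     50  0.1799   +0.098  +0.044  +0.450  -0.121
    100  0.3597   +0.220  +0.011  +0.901  -0.241
    150  0.5396   +0.422  -0.043  +1.351  -0.362


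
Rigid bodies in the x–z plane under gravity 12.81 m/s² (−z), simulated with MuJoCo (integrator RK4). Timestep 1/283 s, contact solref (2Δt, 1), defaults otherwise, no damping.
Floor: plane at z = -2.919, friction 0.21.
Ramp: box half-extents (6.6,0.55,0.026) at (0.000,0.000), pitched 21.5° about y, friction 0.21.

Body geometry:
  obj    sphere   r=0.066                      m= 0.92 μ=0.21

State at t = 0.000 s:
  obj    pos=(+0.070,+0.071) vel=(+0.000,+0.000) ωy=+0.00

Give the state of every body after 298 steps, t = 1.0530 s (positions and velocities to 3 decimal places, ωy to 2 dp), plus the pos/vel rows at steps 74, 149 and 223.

State at t = 1.0530 s:
  obj    pos=(+1.800,-0.610) vel=(+3.286,-1.294) ωy=+53.50

Key-timestep trajectory:
   step    t(s)  obj.x    obj.z    obj.vx   obj.vz 
     74  0.2615   +0.177  +0.029  +0.816  -0.321
    149  0.5265   +0.503  -0.099  +1.643  -0.647
    223  0.7880   +1.039  -0.310  +2.459  -0.969


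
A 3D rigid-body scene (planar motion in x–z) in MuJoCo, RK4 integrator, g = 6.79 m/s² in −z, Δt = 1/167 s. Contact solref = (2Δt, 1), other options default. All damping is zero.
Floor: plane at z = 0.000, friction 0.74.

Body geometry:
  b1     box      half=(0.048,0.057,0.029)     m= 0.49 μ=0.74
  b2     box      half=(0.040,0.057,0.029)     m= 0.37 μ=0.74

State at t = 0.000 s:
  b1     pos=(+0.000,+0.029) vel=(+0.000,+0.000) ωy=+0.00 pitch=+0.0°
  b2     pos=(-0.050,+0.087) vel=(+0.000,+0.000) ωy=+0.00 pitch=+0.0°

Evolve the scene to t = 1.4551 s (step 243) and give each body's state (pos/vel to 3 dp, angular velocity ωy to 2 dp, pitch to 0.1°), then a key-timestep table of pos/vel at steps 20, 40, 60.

State at t = 1.4551 s:
  b1     pos=(+0.000,+0.029) vel=(+0.000,+0.000) ωy=+0.00 pitch=+0.0°
  b2     pos=(-0.086,+0.040) vel=(+0.000,+0.000) ωy=+0.00 pitch=-90.0°

Key-timestep trajectory:
   step    t(s)  b1.x    b1.z    b1.vx   b1.vz   b2.x    b2.z    b2.vx   b2.vz 
     20  0.1198   +0.000  +0.029  +0.000  +0.000   -0.052  +0.087  -0.037  -0.005
     40  0.2395   +0.000  +0.029  +0.000  +0.000   -0.061  +0.084  -0.132  -0.064
     60  0.3593   +0.000  +0.029  +0.000  +0.000   -0.082  +0.052  -0.187  -0.608


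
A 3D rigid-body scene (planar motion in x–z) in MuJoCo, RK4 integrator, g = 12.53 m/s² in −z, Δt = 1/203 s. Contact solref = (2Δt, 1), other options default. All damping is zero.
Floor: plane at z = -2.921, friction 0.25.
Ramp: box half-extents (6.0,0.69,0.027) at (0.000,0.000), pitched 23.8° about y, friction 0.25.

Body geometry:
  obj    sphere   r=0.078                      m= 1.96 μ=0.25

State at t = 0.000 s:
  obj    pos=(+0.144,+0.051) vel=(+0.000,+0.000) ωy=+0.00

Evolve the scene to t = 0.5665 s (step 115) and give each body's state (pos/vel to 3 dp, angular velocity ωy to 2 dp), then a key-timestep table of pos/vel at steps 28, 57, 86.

State at t = 0.5665 s:
  obj    pos=(+0.674,-0.183) vel=(+1.872,-0.826) ωy=+26.22

Key-timestep trajectory:
   step    t(s)  obj.x    obj.z    obj.vx   obj.vz 
     28  0.1379   +0.176  +0.037  +0.456  -0.201
     57  0.2808   +0.274  -0.006  +0.928  -0.409
     86  0.4236   +0.441  -0.080  +1.400  -0.618


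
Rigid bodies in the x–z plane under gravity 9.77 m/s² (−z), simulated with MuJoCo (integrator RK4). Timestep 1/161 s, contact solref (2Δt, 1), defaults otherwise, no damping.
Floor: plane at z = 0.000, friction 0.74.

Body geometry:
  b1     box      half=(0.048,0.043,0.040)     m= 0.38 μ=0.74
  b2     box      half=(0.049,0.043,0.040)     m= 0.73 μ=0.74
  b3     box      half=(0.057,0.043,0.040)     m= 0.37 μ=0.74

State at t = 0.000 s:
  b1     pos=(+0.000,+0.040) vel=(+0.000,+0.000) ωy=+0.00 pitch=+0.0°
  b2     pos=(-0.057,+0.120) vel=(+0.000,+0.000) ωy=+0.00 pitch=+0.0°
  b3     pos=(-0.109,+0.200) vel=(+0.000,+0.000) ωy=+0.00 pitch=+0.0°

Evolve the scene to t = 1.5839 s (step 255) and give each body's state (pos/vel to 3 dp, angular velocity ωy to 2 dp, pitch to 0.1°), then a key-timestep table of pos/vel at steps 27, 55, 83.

State at t = 1.5839 s:
  b1     pos=(+0.000,+0.040) vel=(+0.000,+0.000) ωy=+0.00 pitch=+0.0°
  b2     pos=(-0.103,+0.049) vel=(+0.000,+0.000) ωy=+0.00 pitch=-90.0°
  b3     pos=(-0.339,+0.040) vel=(+0.000,+0.000) ωy=+0.00 pitch=+180.0°

Key-timestep trajectory:
   step    t(s)  b1.x    b1.z    b1.vx   b1.vz   b2.x    b2.z    b2.vx   b2.vz   b3.x    b3.z    b3.vx   b3.vz 
     27  0.1677   +0.000  +0.040  +0.001  +0.000   -0.075  +0.111  -0.223  -0.183   -0.159  +0.156  -0.554  -0.729
     55  0.3416   +0.000  +0.040  +0.000  +0.000   -0.106  +0.050  +0.065  -0.018   -0.257  +0.065  -0.341  +0.193
     83  0.5155   +0.000  +0.040  +0.000  +0.000   -0.103  +0.049  +0.000  +0.000   -0.312  +0.062  -0.394  -0.210


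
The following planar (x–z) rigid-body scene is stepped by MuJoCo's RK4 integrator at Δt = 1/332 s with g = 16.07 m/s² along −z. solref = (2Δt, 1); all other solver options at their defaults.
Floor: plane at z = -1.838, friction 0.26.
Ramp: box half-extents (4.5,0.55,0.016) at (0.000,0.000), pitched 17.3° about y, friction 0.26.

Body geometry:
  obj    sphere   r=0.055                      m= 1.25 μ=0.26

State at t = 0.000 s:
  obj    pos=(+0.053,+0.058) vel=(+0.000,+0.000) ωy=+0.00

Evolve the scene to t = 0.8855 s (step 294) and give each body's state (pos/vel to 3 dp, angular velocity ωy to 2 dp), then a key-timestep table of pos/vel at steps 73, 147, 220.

State at t = 0.8855 s:
  obj    pos=(+1.331,-0.340) vel=(+2.886,-0.899) ωy=+54.95

Key-timestep trajectory:
   step    t(s)  obj.x    obj.z    obj.vx   obj.vz 
     73  0.2199   +0.132  +0.033  +0.717  -0.223
    147  0.4428   +0.372  -0.042  +1.443  -0.449
    220  0.6627   +0.769  -0.165  +2.160  -0.673


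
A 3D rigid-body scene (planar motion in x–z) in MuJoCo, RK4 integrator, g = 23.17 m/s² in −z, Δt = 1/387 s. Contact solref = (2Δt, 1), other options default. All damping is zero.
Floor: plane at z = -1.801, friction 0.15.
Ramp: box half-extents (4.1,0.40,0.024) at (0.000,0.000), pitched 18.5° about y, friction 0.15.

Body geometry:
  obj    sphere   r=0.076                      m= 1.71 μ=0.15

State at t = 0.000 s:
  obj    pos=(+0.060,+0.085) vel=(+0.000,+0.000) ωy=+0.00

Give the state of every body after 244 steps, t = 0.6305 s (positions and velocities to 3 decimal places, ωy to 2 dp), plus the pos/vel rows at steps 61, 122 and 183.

State at t = 0.6305 s:
  obj    pos=(+1.050,-0.246) vel=(+3.140,-1.051) ωy=+43.56

Key-timestep trajectory:
   step    t(s)  obj.x    obj.z    obj.vx   obj.vz 
     61  0.1576   +0.122  +0.065  +0.785  -0.263
    122  0.3152   +0.308  +0.003  +1.570  -0.525
    183  0.4729   +0.617  -0.101  +2.355  -0.788


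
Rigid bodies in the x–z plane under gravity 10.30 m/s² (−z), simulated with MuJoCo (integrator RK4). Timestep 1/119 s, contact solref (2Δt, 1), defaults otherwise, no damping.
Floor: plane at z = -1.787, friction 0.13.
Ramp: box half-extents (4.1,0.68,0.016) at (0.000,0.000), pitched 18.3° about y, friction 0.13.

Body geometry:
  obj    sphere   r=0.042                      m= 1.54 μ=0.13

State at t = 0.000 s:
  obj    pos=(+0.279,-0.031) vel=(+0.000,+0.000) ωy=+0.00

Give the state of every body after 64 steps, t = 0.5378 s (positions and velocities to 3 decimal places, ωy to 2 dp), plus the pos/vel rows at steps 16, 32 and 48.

State at t = 0.5378 s:
  obj    pos=(+0.596,-0.136) vel=(+1.180,-0.390) ωy=+29.55

Key-timestep trajectory:
   step    t(s)  obj.x    obj.z    obj.vx   obj.vz 
     16  0.1345   +0.299  -0.038  +0.295  -0.097
     32  0.2689   +0.358  -0.057  +0.590  -0.195
     48  0.4034   +0.458  -0.090  +0.885  -0.293


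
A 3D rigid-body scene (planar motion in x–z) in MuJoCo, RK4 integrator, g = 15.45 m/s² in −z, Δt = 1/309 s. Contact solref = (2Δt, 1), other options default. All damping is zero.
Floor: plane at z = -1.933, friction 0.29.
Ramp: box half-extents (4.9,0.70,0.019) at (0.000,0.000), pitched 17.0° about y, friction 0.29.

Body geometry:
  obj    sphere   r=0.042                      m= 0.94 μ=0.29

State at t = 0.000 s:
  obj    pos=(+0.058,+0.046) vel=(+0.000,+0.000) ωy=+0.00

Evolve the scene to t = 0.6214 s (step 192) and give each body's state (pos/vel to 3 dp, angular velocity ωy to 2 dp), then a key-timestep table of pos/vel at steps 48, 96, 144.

State at t = 0.6214 s:
  obj    pos=(+0.654,-0.136) vel=(+1.917,-0.586) ωy=+47.73

Key-timestep trajectory:
   step    t(s)  obj.x    obj.z    obj.vx   obj.vz 
     48  0.1553   +0.095  +0.035  +0.479  -0.147
     96  0.3107   +0.207  +0.001  +0.959  -0.293
    144  0.4660   +0.393  -0.056  +1.438  -0.440


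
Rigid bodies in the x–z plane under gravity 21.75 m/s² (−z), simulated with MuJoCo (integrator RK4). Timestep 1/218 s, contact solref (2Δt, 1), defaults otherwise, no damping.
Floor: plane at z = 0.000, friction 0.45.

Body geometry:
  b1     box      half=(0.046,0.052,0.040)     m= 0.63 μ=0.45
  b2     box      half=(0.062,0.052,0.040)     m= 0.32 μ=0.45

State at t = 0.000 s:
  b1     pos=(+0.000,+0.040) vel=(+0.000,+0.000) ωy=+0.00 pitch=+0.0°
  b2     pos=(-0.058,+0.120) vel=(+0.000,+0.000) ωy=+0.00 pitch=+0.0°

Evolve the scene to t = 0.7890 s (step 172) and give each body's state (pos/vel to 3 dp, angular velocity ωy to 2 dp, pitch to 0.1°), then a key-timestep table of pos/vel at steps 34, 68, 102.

State at t = 0.7890 s:
  b1     pos=(+0.000,+0.040) vel=(+0.000,+0.000) ωy=+0.00 pitch=+0.0°
  b2     pos=(-0.119,+0.062) vel=(+0.000,+0.000) ωy=+0.00 pitch=-90.0°

Key-timestep trajectory:
   step    t(s)  b1.x    b1.z    b1.vx   b1.vz   b2.x    b2.z    b2.vx   b2.vz 
     34  0.1560   +0.000  +0.040  +0.000  +0.000   -0.096  +0.072  -0.460  -1.028
     68  0.3119   +0.000  +0.040  +0.000  +0.000   -0.146  +0.073  +0.001  +0.000
    102  0.4679   +0.000  +0.040  +0.000  +0.000   -0.113  +0.065  +0.072  +0.081


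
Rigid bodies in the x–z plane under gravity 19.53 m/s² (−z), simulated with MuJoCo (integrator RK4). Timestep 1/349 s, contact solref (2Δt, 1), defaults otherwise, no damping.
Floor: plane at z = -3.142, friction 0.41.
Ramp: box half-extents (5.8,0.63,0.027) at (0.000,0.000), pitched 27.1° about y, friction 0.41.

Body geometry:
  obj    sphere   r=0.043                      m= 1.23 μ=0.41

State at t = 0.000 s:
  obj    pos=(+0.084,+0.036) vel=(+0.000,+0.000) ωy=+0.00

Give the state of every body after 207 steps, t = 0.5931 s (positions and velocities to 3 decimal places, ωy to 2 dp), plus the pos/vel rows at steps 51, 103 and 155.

State at t = 0.5931 s:
  obj    pos=(+1.079,-0.474) vel=(+3.355,-1.717) ωy=+87.64

Key-timestep trajectory:
   step    t(s)  obj.x    obj.z    obj.vx   obj.vz 
     51  0.1461   +0.144  +0.005  +0.827  -0.423
    103  0.2951   +0.330  -0.090  +1.670  -0.854
    155  0.4441   +0.642  -0.250  +2.513  -1.286


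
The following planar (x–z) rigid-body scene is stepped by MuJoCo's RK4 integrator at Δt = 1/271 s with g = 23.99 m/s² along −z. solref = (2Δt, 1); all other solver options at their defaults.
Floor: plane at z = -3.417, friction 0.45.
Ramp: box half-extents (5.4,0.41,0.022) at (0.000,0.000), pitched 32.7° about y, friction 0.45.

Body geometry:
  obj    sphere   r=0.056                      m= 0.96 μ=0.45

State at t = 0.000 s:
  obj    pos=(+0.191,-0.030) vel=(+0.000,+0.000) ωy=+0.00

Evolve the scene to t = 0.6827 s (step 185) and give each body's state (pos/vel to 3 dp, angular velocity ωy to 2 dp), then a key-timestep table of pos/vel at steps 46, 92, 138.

State at t = 0.6827 s:
  obj    pos=(+2.006,-1.195) vel=(+5.318,-3.414) ωy=+112.83

Key-timestep trajectory:
   step    t(s)  obj.x    obj.z    obj.vx   obj.vz 
     46  0.1697   +0.303  -0.102  +1.323  -0.849
     92  0.3395   +0.640  -0.318  +2.645  -1.698
    138  0.5092   +1.201  -0.678  +3.967  -2.547


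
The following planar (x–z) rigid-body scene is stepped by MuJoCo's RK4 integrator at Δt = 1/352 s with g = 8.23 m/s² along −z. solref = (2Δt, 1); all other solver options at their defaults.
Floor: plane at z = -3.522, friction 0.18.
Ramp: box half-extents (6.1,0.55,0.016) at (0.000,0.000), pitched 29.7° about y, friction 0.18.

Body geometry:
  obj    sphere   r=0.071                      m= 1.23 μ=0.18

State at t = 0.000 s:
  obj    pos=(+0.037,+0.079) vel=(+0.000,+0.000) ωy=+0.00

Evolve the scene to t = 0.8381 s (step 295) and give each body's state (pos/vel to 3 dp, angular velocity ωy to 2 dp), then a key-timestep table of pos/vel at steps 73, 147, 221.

State at t = 0.8381 s:
  obj    pos=(+0.926,-0.428) vel=(+2.120,-1.209) ωy=+34.37

Key-timestep trajectory:
   step    t(s)  obj.x    obj.z    obj.vx   obj.vz 
     73  0.2074   +0.091  +0.048  +0.525  -0.299
    147  0.4176   +0.258  -0.047  +1.057  -0.603
    221  0.6278   +0.536  -0.205  +1.589  -0.906


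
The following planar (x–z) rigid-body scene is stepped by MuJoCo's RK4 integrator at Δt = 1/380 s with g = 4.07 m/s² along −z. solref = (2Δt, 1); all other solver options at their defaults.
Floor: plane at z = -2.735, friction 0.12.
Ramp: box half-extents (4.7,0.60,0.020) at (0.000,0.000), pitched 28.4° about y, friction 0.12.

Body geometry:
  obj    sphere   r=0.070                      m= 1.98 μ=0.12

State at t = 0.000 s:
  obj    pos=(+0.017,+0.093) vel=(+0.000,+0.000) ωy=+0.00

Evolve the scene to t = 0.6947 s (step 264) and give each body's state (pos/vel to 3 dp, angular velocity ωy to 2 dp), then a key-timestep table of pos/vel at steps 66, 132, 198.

State at t = 0.6947 s:
  obj    pos=(+0.337,-0.080) vel=(+0.925,-0.488) ωy=+10.69

Key-timestep trajectory:
   step    t(s)  obj.x    obj.z    obj.vx   obj.vz 
     66  0.1737   +0.037  +0.082  +0.232  -0.120
    132  0.3474   +0.097  +0.050  +0.462  -0.245
    198  0.5211   +0.197  -0.004  +0.691  -0.372


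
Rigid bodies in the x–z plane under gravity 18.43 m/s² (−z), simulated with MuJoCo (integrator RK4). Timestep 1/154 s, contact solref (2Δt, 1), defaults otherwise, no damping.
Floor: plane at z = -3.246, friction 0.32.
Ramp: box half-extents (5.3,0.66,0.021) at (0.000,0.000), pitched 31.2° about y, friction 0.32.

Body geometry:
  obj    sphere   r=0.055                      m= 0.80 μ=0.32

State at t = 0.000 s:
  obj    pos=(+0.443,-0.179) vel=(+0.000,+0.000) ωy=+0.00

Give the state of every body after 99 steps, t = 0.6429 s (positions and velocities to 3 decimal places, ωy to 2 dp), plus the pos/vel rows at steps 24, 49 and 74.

State at t = 0.6429 s:
  obj    pos=(+1.648,-0.909) vel=(+3.750,-2.271) ωy=+79.67

Key-timestep trajectory:
   step    t(s)  obj.x    obj.z    obj.vx   obj.vz 
     24  0.1558   +0.514  -0.222  +0.909  -0.551
     49  0.3182   +0.738  -0.358  +1.856  -1.124
     74  0.4805   +1.116  -0.587  +2.803  -1.698


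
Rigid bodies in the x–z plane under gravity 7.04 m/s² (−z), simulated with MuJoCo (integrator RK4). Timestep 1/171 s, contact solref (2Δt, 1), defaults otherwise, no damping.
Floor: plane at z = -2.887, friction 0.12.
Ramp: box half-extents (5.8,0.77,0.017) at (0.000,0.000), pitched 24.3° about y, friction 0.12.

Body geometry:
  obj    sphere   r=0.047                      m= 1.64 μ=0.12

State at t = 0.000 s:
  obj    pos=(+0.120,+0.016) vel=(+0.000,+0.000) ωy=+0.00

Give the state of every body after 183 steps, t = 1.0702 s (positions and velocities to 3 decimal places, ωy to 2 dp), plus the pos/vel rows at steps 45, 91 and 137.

State at t = 1.0702 s:
  obj    pos=(+1.230,-0.485) vel=(+2.074,-0.939) ωy=+43.80

Key-timestep trajectory:
   step    t(s)  obj.x    obj.z    obj.vx   obj.vz 
     45  0.2632   +0.187  -0.014  +0.512  -0.224
     91  0.5322   +0.395  -0.108  +1.028  -0.478
    137  0.8012   +0.742  -0.265  +1.552  -0.706


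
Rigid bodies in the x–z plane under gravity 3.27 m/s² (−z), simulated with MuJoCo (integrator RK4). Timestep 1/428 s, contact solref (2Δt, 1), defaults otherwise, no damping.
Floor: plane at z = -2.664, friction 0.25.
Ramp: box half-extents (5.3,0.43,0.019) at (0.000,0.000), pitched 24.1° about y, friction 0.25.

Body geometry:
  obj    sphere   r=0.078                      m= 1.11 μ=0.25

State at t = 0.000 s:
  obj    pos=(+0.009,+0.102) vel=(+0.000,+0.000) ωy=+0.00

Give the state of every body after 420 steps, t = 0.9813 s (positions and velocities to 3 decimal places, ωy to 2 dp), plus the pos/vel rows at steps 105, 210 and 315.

State at t = 0.9813 s:
  obj    pos=(+0.428,-0.085) vel=(+0.854,-0.382) ωy=+12.00

Key-timestep trajectory:
   step    t(s)  obj.x    obj.z    obj.vx   obj.vz 
    105  0.2453   +0.035  +0.090  +0.214  -0.096
    210  0.4907   +0.114  +0.055  +0.427  -0.191
    315  0.7360   +0.245  -0.003  +0.641  -0.287


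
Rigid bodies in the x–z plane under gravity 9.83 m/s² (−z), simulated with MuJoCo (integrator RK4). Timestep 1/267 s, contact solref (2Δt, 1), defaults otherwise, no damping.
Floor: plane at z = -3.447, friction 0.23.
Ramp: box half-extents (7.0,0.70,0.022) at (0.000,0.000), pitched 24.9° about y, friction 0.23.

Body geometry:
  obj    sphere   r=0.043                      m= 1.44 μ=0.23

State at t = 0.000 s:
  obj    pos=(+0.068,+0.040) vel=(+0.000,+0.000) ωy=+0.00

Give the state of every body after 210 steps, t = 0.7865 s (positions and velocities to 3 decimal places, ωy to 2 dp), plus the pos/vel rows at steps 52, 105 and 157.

State at t = 0.7865 s:
  obj    pos=(+0.898,-0.345) vel=(+2.109,-0.979) ωy=+54.06

Key-timestep trajectory:
   step    t(s)  obj.x    obj.z    obj.vx   obj.vz 
     52  0.1948   +0.119  +0.016  +0.522  -0.242
    105  0.3933   +0.275  -0.056  +1.055  -0.490
    157  0.5880   +0.532  -0.175  +1.577  -0.732


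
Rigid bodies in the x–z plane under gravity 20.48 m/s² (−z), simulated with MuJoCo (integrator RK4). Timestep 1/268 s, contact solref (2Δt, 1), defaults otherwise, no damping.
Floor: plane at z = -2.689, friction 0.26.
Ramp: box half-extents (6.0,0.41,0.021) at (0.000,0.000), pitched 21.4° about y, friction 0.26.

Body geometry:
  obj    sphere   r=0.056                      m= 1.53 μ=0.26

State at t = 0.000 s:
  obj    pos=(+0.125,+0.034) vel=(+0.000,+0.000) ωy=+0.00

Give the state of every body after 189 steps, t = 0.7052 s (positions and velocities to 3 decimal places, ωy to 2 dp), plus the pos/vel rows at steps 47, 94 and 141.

State at t = 0.7052 s:
  obj    pos=(+1.361,-0.451) vel=(+3.505,-1.374) ωy=+67.21

Key-timestep trajectory:
   step    t(s)  obj.x    obj.z    obj.vx   obj.vz 
     47  0.1754   +0.201  +0.004  +0.872  -0.342
     94  0.3507   +0.431  -0.086  +1.743  -0.683
    141  0.5261   +0.813  -0.236  +2.615  -1.025


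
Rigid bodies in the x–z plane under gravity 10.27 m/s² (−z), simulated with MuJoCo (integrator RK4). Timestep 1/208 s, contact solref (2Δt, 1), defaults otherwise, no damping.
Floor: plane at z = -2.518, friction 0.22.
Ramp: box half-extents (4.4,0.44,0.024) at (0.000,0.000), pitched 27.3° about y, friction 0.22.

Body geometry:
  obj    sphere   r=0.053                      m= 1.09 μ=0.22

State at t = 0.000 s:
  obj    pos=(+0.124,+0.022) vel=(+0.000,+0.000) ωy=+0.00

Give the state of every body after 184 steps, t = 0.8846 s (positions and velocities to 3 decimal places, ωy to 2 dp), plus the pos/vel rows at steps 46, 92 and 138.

State at t = 0.8846 s:
  obj    pos=(+1.294,-0.581) vel=(+2.645,-1.365) ωy=+56.14

Key-timestep trajectory:
   step    t(s)  obj.x    obj.z    obj.vx   obj.vz 
     46  0.2212   +0.197  -0.015  +0.661  -0.341
     92  0.4423   +0.417  -0.128  +1.323  -0.683
    138  0.6635   +0.782  -0.317  +1.984  -1.024


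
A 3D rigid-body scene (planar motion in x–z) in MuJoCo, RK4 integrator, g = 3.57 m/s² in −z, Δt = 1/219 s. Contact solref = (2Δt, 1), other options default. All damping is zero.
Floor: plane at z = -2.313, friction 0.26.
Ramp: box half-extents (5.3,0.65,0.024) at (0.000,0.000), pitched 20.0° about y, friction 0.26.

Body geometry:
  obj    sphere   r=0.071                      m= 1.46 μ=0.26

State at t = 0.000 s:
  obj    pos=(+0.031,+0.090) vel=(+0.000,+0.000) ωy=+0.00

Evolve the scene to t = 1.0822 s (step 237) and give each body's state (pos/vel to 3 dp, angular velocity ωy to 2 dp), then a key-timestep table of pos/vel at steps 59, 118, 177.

State at t = 1.0822 s:
  obj    pos=(+0.511,-0.085) vel=(+0.887,-0.323) ωy=+13.29

Key-timestep trajectory:
   step    t(s)  obj.x    obj.z    obj.vx   obj.vz 
     59  0.2694   +0.061  +0.079  +0.221  -0.080
    118  0.5388   +0.150  +0.047  +0.442  -0.161
    177  0.8082   +0.299  -0.008  +0.662  -0.241


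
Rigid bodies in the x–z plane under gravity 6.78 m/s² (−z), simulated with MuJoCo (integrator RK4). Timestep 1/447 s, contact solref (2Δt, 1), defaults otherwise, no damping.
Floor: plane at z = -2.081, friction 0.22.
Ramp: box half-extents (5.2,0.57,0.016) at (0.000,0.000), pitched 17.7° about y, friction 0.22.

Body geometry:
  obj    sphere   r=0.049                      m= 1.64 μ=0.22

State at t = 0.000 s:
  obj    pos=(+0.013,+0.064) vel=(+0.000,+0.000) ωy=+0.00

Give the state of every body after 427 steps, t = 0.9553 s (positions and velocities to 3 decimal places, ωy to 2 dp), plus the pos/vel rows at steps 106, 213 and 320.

State at t = 0.9553 s:
  obj    pos=(+0.653,-0.140) vel=(+1.340,-0.428) ωy=+28.70

Key-timestep trajectory:
   step    t(s)  obj.x    obj.z    obj.vx   obj.vz 
    106  0.2371   +0.052  +0.051  +0.333  -0.106
    213  0.4765   +0.172  +0.013  +0.668  -0.213
    320  0.7159   +0.372  -0.051  +1.004  -0.320


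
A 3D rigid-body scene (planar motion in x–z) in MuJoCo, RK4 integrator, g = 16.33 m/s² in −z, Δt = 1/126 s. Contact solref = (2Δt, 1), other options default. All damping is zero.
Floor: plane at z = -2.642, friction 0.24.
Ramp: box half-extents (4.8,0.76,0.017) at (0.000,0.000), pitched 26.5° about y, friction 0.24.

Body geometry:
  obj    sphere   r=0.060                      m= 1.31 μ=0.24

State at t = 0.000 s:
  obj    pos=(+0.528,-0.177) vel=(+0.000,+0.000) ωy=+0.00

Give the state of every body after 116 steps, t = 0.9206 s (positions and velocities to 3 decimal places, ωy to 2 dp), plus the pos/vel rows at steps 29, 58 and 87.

State at t = 0.9206 s:
  obj    pos=(+2.502,-1.162) vel=(+4.288,-2.138) ωy=+79.83

Key-timestep trajectory:
   step    t(s)  obj.x    obj.z    obj.vx   obj.vz 
     29  0.2302   +0.651  -0.239  +1.072  -0.535
     58  0.4603   +1.022  -0.423  +2.144  -1.069
     87  0.6905   +1.639  -0.731  +3.216  -1.604


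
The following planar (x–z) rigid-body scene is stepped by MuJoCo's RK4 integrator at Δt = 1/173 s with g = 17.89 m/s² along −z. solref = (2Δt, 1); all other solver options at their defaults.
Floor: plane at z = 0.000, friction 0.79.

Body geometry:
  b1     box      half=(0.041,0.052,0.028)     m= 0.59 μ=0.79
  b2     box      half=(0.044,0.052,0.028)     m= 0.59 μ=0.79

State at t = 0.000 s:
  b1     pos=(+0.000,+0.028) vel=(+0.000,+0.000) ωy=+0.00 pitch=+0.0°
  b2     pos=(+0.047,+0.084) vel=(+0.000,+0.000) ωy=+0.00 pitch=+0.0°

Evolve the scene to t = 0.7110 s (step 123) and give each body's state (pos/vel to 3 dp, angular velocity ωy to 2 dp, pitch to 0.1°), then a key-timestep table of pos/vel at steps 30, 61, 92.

State at t = 0.7110 s:
  b1     pos=(+0.000,+0.028) vel=(+0.000,+0.000) ωy=+0.00 pitch=+0.0°
  b2     pos=(+0.086,+0.044) vel=(+0.000,+0.001) ωy=+0.00 pitch=+90.0°

Key-timestep trajectory:
   step    t(s)  b1.x    b1.z    b1.vx   b1.vz   b2.x    b2.z    b2.vx   b2.vz 
     30  0.1734   +0.000  +0.028  +0.000  +0.000   +0.079  +0.045  +0.601  -0.270
     61  0.3526   +0.000  +0.028  +0.000  +0.000   +0.110  +0.052  -0.008  -0.001
     92  0.5318   +0.000  +0.028  +0.000  +0.000   +0.082  +0.046  -0.068  +0.077


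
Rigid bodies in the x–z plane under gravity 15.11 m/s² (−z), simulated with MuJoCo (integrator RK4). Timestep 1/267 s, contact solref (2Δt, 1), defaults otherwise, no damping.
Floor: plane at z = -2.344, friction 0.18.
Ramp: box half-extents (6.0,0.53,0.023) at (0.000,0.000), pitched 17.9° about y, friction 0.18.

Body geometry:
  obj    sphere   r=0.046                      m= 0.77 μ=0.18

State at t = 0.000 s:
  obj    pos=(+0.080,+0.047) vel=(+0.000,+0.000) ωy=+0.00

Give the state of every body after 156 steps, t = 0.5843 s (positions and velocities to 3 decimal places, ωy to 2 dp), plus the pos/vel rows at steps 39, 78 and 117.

State at t = 0.5843 s:
  obj    pos=(+0.619,-0.127) vel=(+1.844,-0.596) ωy=+42.12

Key-timestep trajectory:
   step    t(s)  obj.x    obj.z    obj.vx   obj.vz 
     39  0.1461   +0.114  +0.036  +0.461  -0.149
     78  0.2921   +0.215  +0.003  +0.922  -0.298
    117  0.4382   +0.383  -0.051  +1.383  -0.447


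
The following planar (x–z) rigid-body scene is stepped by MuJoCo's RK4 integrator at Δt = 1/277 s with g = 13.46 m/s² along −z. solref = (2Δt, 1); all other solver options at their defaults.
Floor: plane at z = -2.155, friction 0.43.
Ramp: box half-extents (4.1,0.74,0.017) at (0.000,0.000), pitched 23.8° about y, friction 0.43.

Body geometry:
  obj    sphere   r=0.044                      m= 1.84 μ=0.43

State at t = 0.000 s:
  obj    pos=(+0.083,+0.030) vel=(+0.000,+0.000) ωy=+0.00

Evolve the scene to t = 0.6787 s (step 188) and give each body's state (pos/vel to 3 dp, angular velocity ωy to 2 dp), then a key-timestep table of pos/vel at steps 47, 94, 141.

State at t = 0.6787 s:
  obj    pos=(+0.901,-0.331) vel=(+2.409,-1.063) ωy=+59.84

Key-timestep trajectory:
   step    t(s)  obj.x    obj.z    obj.vx   obj.vz 
     47  0.1697   +0.134  +0.007  +0.602  -0.266
     94  0.3394   +0.287  -0.060  +1.205  -0.531
    141  0.5090   +0.543  -0.173  +1.807  -0.797


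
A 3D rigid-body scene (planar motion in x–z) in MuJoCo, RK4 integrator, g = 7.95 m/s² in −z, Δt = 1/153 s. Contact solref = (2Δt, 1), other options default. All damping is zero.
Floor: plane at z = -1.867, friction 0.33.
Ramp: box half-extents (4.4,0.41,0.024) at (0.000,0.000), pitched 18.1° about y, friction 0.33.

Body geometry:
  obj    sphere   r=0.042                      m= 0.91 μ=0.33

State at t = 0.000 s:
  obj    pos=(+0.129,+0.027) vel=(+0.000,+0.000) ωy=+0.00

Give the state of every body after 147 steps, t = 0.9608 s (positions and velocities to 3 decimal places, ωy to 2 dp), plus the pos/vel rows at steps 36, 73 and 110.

State at t = 0.9608 s:
  obj    pos=(+0.903,-0.226) vel=(+1.611,-0.527) ωy=+40.35

Key-timestep trajectory:
   step    t(s)  obj.x    obj.z    obj.vx   obj.vz 
     36  0.2353   +0.176  +0.012  +0.395  -0.129
     73  0.4771   +0.320  -0.035  +0.800  -0.262
    110  0.7190   +0.563  -0.114  +1.206  -0.394


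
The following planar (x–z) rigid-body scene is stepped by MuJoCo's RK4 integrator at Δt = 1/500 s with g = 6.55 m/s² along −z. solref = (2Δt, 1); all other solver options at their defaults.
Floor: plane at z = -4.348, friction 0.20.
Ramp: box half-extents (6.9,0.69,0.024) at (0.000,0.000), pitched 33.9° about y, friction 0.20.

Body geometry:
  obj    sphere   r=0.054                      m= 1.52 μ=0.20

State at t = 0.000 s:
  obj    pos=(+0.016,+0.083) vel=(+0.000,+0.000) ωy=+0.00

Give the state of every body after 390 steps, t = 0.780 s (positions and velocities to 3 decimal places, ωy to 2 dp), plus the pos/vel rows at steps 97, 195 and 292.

State at t = 0.780 s:
  obj    pos=(+0.675,-0.360) vel=(+1.689,-1.135) ωy=+37.69

Key-timestep trajectory:
   step    t(s)  obj.x    obj.z    obj.vx   obj.vz 
     97  0.1940   +0.057  +0.056  +0.420  -0.282
    195  0.3900   +0.181  -0.028  +0.845  -0.568
    292  0.5840   +0.386  -0.165  +1.265  -0.850


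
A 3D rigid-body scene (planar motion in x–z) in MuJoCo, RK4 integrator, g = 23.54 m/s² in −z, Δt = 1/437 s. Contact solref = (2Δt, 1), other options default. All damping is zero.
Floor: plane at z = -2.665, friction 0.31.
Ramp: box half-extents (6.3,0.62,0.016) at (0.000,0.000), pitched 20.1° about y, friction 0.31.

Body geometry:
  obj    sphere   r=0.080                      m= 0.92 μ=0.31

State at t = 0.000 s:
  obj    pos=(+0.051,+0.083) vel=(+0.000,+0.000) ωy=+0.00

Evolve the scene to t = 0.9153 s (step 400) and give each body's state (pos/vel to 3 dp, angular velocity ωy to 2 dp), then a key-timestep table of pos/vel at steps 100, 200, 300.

State at t = 0.9153 s:
  obj    pos=(+2.324,-0.748) vel=(+4.967,-1.818) ωy=+66.11

Key-timestep trajectory:
   step    t(s)  obj.x    obj.z    obj.vx   obj.vz 
    100  0.2288   +0.193  +0.031  +1.242  -0.454
    200  0.4577   +0.620  -0.124  +2.484  -0.909
    300  0.6865   +1.330  -0.384  +3.725  -1.363


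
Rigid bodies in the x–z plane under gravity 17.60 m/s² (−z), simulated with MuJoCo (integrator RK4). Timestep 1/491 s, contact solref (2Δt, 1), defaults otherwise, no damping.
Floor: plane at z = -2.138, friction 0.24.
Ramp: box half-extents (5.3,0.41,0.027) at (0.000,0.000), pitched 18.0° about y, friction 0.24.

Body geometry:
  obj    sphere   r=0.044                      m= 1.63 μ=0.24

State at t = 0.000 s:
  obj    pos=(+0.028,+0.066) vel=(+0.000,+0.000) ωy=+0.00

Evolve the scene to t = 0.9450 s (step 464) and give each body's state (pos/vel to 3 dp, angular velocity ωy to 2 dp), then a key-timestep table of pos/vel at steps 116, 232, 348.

State at t = 0.9450 s:
  obj    pos=(+1.678,-0.470) vel=(+3.492,-1.134) ωy=+83.43

Key-timestep trajectory:
   step    t(s)  obj.x    obj.z    obj.vx   obj.vz 
    116  0.2363   +0.131  +0.032  +0.873  -0.284
    232  0.4725   +0.440  -0.068  +1.746  -0.567
    348  0.7088   +0.956  -0.236  +2.619  -0.851


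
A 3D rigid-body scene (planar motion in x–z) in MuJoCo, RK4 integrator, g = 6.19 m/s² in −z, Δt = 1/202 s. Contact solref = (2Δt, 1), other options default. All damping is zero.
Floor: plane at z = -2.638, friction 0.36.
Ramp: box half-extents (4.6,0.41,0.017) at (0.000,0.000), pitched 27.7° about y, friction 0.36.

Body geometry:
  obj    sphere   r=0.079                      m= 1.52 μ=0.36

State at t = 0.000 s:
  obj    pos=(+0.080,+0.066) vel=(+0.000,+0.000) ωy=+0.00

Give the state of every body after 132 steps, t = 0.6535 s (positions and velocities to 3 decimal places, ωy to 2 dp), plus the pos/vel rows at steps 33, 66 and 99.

State at t = 0.6535 s:
  obj    pos=(+0.469,-0.138) vel=(+1.189,-0.624) ωy=+17.00

Key-timestep trajectory:
   step    t(s)  obj.x    obj.z    obj.vx   obj.vz 
     33  0.1634   +0.104  +0.054  +0.297  -0.156
     66  0.3267   +0.177  +0.015  +0.595  -0.312
     99  0.4901   +0.299  -0.048  +0.892  -0.468


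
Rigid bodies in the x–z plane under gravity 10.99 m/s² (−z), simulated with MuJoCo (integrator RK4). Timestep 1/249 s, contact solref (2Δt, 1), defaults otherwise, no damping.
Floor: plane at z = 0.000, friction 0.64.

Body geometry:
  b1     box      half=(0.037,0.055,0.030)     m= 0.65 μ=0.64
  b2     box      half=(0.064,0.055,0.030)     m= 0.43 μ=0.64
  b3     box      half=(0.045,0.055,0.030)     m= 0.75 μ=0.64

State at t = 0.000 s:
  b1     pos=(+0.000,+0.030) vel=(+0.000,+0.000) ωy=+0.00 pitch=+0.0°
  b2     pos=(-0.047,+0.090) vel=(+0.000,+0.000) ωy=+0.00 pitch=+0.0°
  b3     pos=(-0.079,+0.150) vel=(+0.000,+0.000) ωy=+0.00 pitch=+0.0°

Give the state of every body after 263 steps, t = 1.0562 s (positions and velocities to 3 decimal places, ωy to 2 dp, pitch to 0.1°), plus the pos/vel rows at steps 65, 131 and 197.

State at t = 1.0562 s:
  b1     pos=(+0.000,+0.030) vel=(+0.000,+0.000) ωy=+0.00 pitch=+0.0°
  b2     pos=(-0.162,+0.062) vel=(+0.000,+0.000) ωy=-0.01 pitch=-143.4°
  b3     pos=(-0.255,+0.030) vel=(+0.000,+0.000) ωy=+0.00 pitch=+180.0°

Key-timestep trajectory:
   step    t(s)  b1.x    b1.z    b1.vx   b1.vz   b2.x    b2.z    b2.vx   b2.vz   b3.x    b3.z    b3.vx   b3.vz 
     65  0.2610   +0.000  +0.030  +0.000  +0.000   -0.099  +0.068  -0.471  -0.338   -0.189  +0.050  -0.486  +0.285
    131  0.5261   +0.000  +0.030  +0.000  +0.000   -0.162  +0.062  +0.003  +0.001   -0.254  +0.030  +0.000  +0.000
    197  0.7912   +0.000  +0.030  +0.000  +0.000   -0.162  +0.062  +0.000  +0.000   -0.254  +0.030  +0.000  +0.000


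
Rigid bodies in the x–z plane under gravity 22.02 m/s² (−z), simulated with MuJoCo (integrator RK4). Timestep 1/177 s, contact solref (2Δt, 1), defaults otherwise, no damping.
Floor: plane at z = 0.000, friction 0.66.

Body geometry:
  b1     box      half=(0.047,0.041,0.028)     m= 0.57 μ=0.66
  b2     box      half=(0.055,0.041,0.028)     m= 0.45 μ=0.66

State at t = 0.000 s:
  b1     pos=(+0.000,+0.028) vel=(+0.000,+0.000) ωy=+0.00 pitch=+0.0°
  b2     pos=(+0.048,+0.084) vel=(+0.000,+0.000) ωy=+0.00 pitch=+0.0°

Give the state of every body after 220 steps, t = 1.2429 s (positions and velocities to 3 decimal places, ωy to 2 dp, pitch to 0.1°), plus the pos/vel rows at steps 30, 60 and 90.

State at t = 1.2429 s:
  b1     pos=(+0.000,+0.028) vel=(+0.000,+0.000) ωy=+0.00 pitch=+0.0°
  b2     pos=(+0.183,+0.028) vel=(+0.000,+0.000) ωy=+0.00 pitch=+180.0°

Key-timestep trajectory:
   step    t(s)  b1.x    b1.z    b1.vx   b1.vz   b2.x    b2.z    b2.vx   b2.vz 
     30  0.1695   +0.000  +0.028  +0.000  +0.000   +0.056  +0.082  +0.156  -0.053
     60  0.3390   +0.000  +0.028  +0.000  +0.000   +0.114  +0.061  +0.231  +0.055
     90  0.5085   +0.000  +0.028  +0.000  +0.000   +0.149  +0.057  +0.393  -0.149


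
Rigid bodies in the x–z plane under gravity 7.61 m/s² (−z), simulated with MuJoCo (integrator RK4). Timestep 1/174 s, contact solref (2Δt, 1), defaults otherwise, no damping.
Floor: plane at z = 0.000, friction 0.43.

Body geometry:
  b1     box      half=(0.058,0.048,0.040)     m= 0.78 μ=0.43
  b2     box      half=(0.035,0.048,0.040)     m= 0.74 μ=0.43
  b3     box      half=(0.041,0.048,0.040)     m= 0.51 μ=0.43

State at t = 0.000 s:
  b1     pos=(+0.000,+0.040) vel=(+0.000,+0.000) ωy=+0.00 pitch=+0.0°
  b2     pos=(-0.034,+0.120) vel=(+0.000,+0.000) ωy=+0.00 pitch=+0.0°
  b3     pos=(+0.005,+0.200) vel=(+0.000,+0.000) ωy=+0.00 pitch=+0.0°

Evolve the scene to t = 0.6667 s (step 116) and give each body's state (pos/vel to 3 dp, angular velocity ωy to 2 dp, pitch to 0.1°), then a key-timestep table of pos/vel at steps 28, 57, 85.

State at t = 0.6667 s:
  b1     pos=(+0.000,+0.040) vel=(+0.000,+0.000) ωy=+0.00 pitch=+0.0°
  b2     pos=(-0.034,+0.120) vel=(+0.000,+0.000) ωy=+0.00 pitch=+0.0°
  b3     pos=(+0.122,+0.040) vel=(+0.000,+0.001) ωy=+0.00 pitch=+180.0°

Key-timestep trajectory:
   step    t(s)  b1.x    b1.z    b1.vx   b1.vz   b2.x    b2.z    b2.vx   b2.vz   b3.x    b3.z    b3.vx   b3.vz 
     28  0.1609   +0.000  +0.040  +0.000  +0.000   -0.034  +0.120  +0.000  +0.000   +0.012  +0.199  +0.109  -0.030
     57  0.3276   +0.000  +0.040  +0.000  +0.000   -0.034  +0.120  +0.000  +0.000   +0.046  +0.158  +0.259  -0.690
     85  0.4885   +0.000  +0.040  +0.000  +0.000   -0.034  +0.120  +0.000  +0.000   +0.098  +0.094  +0.352  -0.595


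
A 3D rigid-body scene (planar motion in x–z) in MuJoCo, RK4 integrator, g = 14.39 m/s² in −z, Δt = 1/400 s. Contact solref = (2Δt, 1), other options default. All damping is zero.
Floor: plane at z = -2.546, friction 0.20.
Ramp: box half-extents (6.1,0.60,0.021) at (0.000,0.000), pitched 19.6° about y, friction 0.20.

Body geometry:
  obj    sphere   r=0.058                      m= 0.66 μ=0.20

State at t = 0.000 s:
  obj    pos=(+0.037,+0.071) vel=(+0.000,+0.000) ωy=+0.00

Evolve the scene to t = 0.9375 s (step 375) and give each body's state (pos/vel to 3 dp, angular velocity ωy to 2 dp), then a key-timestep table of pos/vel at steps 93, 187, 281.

State at t = 0.9375 s:
  obj    pos=(+1.464,-0.438) vel=(+3.045,-1.084) ωy=+55.73

Key-timestep trajectory:
   step    t(s)  obj.x    obj.z    obj.vx   obj.vz 
     93  0.2325   +0.125  +0.039  +0.755  -0.269
    187  0.4675   +0.392  -0.056  +1.519  -0.541
    281  0.7025   +0.839  -0.215  +2.282  -0.813


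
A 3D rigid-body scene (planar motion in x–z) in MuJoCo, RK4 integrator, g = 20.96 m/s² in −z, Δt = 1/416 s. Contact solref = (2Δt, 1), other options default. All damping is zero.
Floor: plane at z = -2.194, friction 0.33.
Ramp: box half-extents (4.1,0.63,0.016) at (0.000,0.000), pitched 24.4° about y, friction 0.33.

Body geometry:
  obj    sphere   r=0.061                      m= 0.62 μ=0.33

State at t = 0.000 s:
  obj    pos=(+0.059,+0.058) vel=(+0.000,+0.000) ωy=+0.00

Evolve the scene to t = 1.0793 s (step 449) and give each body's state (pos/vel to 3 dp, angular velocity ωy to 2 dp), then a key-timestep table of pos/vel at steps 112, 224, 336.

State at t = 1.0793 s:
  obj    pos=(+3.340,-1.430) vel=(+6.079,-2.758) ωy=+109.42

Key-timestep trajectory:
   step    t(s)  obj.x    obj.z    obj.vx   obj.vz 
    112  0.2692   +0.263  -0.035  +1.517  -0.688
    224  0.5385   +0.876  -0.313  +3.033  -1.376
    336  0.8077   +1.896  -0.776  +4.549  -2.064


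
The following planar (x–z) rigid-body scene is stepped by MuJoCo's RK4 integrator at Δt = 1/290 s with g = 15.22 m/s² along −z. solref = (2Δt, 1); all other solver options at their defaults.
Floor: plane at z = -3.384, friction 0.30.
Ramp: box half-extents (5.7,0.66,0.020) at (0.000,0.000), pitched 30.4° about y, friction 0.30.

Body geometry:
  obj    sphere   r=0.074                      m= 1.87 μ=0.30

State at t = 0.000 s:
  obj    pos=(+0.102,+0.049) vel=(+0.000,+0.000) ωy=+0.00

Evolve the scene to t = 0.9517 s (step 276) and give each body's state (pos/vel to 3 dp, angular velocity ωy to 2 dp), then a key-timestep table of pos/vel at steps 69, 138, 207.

State at t = 0.9517 s:
  obj    pos=(+2.251,-1.212) vel=(+4.516,-2.650) ωy=+70.74

Key-timestep trajectory:
   step    t(s)  obj.x    obj.z    obj.vx   obj.vz 
     69  0.2379   +0.236  -0.030  +1.129  -0.662
    138  0.4759   +0.639  -0.266  +2.258  -1.325
    207  0.7138   +1.311  -0.660  +3.387  -1.987


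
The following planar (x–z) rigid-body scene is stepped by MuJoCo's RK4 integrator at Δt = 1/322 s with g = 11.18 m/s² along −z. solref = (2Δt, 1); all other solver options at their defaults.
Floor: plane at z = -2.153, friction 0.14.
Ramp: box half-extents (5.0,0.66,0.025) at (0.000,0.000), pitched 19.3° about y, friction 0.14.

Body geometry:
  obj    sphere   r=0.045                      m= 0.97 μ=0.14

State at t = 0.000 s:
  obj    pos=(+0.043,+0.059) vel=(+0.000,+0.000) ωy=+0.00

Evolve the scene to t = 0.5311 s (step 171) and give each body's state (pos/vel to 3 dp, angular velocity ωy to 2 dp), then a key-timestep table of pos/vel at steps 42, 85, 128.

State at t = 0.5311 s:
  obj    pos=(+0.394,-0.064) vel=(+1.323,-0.463) ωy=+31.14

Key-timestep trajectory:
   step    t(s)  obj.x    obj.z    obj.vx   obj.vz 
     42  0.1304   +0.064  +0.052  +0.325  -0.114
     85  0.2640   +0.130  +0.029  +0.658  -0.230
    128  0.3975   +0.240  -0.010  +0.990  -0.347
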